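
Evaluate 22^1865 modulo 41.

Using repeated squaring:
1865 in binary is 11101001001, i.e. 1865 = 1024 + 512 + 256 + 64 + 8 + 1.
22^1 ≡ 22 (mod 41)
22^2 ≡ 22^2 = 484 ≡ 33 (mod 41)
22^4 ≡ 33^2 = 1089 ≡ 23 (mod 41)
22^8 ≡ 23^2 = 529 ≡ 37 (mod 41)
22^16 ≡ 37^2 = 1369 ≡ 16 (mod 41)
22^32 ≡ 16^2 = 256 ≡ 10 (mod 41)
22^64 ≡ 10^2 = 100 ≡ 18 (mod 41)
22^128 ≡ 18^2 = 324 ≡ 37 (mod 41)
22^256 ≡ 37^2 = 1369 ≡ 16 (mod 41)
22^512 ≡ 16^2 = 256 ≡ 10 (mod 41)
22^1024 ≡ 10^2 = 100 ≡ 18 (mod 41)
22^1865 = 22^1024 * 22^512 * 22^256 * 22^64 * 22^8 * 22^1 ≡ 18 * 10 * 16 * 18 * 37 * 22 (mod 41).
Accumulate the product:
18 * 10 = 180 ≡ 16
16 * 16 = 256 ≡ 10
10 * 18 = 180 ≡ 16
16 * 37 = 592 ≡ 18
18 * 22 = 396 ≡ 27

27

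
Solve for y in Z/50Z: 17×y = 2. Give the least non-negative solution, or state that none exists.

gcd(17, 50) = 1, so a unique solution mod 50 exists.
17⁻¹ ≡ 3 (mod 50).
y ≡ 3×2 ≡ 6 (mod 50).

6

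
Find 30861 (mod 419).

274

30861 = 73*419 + 274, so 30861 ≡ 274 (mod 419).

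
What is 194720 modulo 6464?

800

194720 = 30×6464 + 800, so 194720 ≡ 800 (mod 6464).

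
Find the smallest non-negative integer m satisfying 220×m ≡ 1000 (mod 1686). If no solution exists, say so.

541

gcd(220, 1686) = 2, and 2 | 1000, so solutions exist.
Divide through by 2: 110×m ≡ 500 (mod 843).
110⁻¹ ≡ 23 (mod 843).
m ≡ 23×500 ≡ 541 (mod 843).
The smallest non-negative solution is m = 541.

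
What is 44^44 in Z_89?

By square-and-multiply:
44 in binary is 101100, i.e. 44 = 32 + 8 + 4.
44^1 ≡ 44 (mod 89)
44^2 ≡ 44^2 = 1936 ≡ 67 (mod 89)
44^4 ≡ 67^2 = 4489 ≡ 39 (mod 89)
44^8 ≡ 39^2 = 1521 ≡ 8 (mod 89)
44^16 ≡ 8^2 = 64 (mod 89)
44^32 ≡ 64^2 = 4096 ≡ 2 (mod 89)
44^44 = 44^32 × 44^8 × 44^4 ≡ 2 × 8 × 39 (mod 89).
Accumulate the product:
2 × 8 = 16
16 × 39 = 624 ≡ 1

1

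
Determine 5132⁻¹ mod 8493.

3050

Run the extended Euclidean algorithm:
8493 = 1*5132 + 3361
5132 = 1*3361 + 1771
3361 = 1*1771 + 1590
1771 = 1*1590 + 181
1590 = 8*181 + 142
181 = 1*142 + 39
142 = 3*39 + 25
39 = 1*25 + 14
25 = 1*14 + 11
14 = 1*11 + 3
11 = 3*3 + 2
3 = 1*2 + 1
2 = 2*1 + 0
gcd(5132, 8493) = 1, so the inverse exists.
Back-substitute for 1:
1 = 1*3 − 1*2
  = −1*11 + 4*3
  = 4*14 − 5*11
  = −5*25 + 9*14
  = 9*39 − 14*25
  = −14*142 + 51*39
  = 51*181 − 65*142
  = −65*1590 + 571*181
  = 571*1771 − 636*1590
  = −636*3361 + 1207*1771
  = 1207*5132 − 1843*3361
  = −1843*8493 + 3050*5132
So 5132⁻¹ ≡ 3050 (mod 8493).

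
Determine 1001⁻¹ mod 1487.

Apply the Euclidean algorithm and back-substitute:
1487 = 1*1001 + 486
1001 = 2*486 + 29
486 = 16*29 + 22
29 = 1*22 + 7
22 = 3*7 + 1
7 = 7*1 + 0
gcd(1001, 1487) = 1, so the inverse exists.
Bézout: 1 = 138*1487 − 205*1001.
So 1001⁻¹ ≡ −205 ≡ 1282 (mod 1487).

1282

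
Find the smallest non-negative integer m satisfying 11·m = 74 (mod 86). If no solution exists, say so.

gcd(11, 86) = 1, so a unique solution mod 86 exists.
11⁻¹ ≡ 47 (mod 86).
m ≡ 47·74 ≡ 38 (mod 86).

38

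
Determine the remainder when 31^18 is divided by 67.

15

Using repeated squaring:
31^1 ≡ 31 (mod 67)
31^2 ≡ 31^2 = 961 ≡ 23 (mod 67)
31^4 ≡ 23^2 = 529 ≡ 60 (mod 67)
31^8 ≡ 60^2 = 3600 ≡ 49 (mod 67)
31^16 ≡ 49^2 = 2401 ≡ 56 (mod 67)
31^18 = 31^16 × 31^2 ≡ 56 × 23 (mod 67).
56 × 23 = 1288 ≡ 15 (mod 67).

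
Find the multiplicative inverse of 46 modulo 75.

31

75 = 1*46 + 29
46 = 1*29 + 17
29 = 1*17 + 12
17 = 1*12 + 5
12 = 2*5 + 2
5 = 2*2 + 1
2 = 2*1 + 0
gcd(46, 75) = 1, so the inverse exists.
Back-substitute for 1:
1 = 1*5 − 2*2
  = −2*12 + 5*5
  = 5*17 − 7*12
  = −7*29 + 12*17
  = 12*46 − 19*29
  = −19*75 + 31*46
So 46⁻¹ ≡ 31 (mod 75).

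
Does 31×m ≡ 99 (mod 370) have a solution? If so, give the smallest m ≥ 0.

39

gcd(31, 370) = 1, so a unique solution mod 370 exists.
31⁻¹ ≡ 191 (mod 370).
m ≡ 191×99 ≡ 39 (mod 370).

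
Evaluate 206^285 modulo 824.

0

By square-and-multiply:
206^1 ≡ 206 (mod 824)
206^2 ≡ 206^2 = 42436 ≡ 412 (mod 824)
206^4 ≡ 412^2 = 169744 ≡ 0 (mod 824)
206^8 ≡ 0^2 = 0 (mod 824)
206^16 ≡ 0^2 = 0 (mod 824)
206^32 ≡ 0^2 = 0 (mod 824)
206^64 ≡ 0^2 = 0 (mod 824)
206^128 ≡ 0^2 = 0 (mod 824)
206^256 ≡ 0^2 = 0 (mod 824)
206^285 = 206^256 · 206^16 · 206^8 · 206^4 · 206^1 ≡ 0 · 0 · 0 · 0 · 206 (mod 824).
Accumulate the product:
0 · 0 = 0
0 · 0 = 0
0 · 0 = 0
0 · 206 = 0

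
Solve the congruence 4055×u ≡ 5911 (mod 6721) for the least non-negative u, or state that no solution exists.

1044

gcd(4055, 6721) = 1, so a unique solution mod 6721 exists.
4055⁻¹ ≡ 6421 (mod 6721).
u ≡ 6421×5911 ≡ 1044 (mod 6721).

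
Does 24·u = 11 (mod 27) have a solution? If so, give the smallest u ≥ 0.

gcd(24, 27) = 3, and 3 does not divide 11.
So the congruence has no solution.

no solution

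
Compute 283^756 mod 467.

Using repeated squaring:
756 in binary is 1011110100, i.e. 756 = 512 + 128 + 64 + 32 + 16 + 4.
283^1 ≡ 283 (mod 467)
283^2 ≡ 283^2 = 80089 ≡ 232 (mod 467)
283^4 ≡ 232^2 = 53824 ≡ 119 (mod 467)
283^8 ≡ 119^2 = 14161 ≡ 151 (mod 467)
283^16 ≡ 151^2 = 22801 ≡ 385 (mod 467)
283^32 ≡ 385^2 = 148225 ≡ 186 (mod 467)
283^64 ≡ 186^2 = 34596 ≡ 38 (mod 467)
283^128 ≡ 38^2 = 1444 ≡ 43 (mod 467)
283^256 ≡ 43^2 = 1849 ≡ 448 (mod 467)
283^512 ≡ 448^2 = 200704 ≡ 361 (mod 467)
283^756 = 283^512 * 283^128 * 283^64 * 283^32 * 283^16 * 283^4 ≡ 361 * 43 * 38 * 186 * 385 * 119 (mod 467).
Accumulate the product:
361 * 43 = 15523 ≡ 112
112 * 38 = 4256 ≡ 53
53 * 186 = 9858 ≡ 51
51 * 385 = 19635 ≡ 21
21 * 119 = 2499 ≡ 164

164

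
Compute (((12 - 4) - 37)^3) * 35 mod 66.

29

12 - 4 = 8
8 - 37 = -29 ≡ 37 (mod 66)
(37)^3 ≡ 31 (mod 66)
31 * 35 = 1085 ≡ 29 (mod 66)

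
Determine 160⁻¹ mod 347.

167

Apply the Euclidean algorithm and back-substitute:
347 = 2*160 + 27
160 = 5*27 + 25
27 = 1*25 + 2
25 = 12*2 + 1
2 = 2*1 + 0
gcd(160, 347) = 1, so the inverse exists.
Bézout: 1 = −77*347 + 167*160.
So 160⁻¹ ≡ 167 (mod 347).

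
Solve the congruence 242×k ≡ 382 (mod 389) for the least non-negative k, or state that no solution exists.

gcd(242, 389) = 1, so a unique solution mod 389 exists.
242⁻¹ ≡ 172 (mod 389).
k ≡ 172×382 ≡ 352 (mod 389).

352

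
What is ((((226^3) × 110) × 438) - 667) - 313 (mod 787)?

(226)^3 ≡ 247 (mod 787)
247 × 110 = 27170 ≡ 412 (mod 787)
412 × 438 = 180456 ≡ 233 (mod 787)
233 - 667 = -434 ≡ 353 (mod 787)
353 - 313 = 40

40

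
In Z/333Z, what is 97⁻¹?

By the extended Euclidean algorithm:
333 = 3*97 + 42
97 = 2*42 + 13
42 = 3*13 + 3
13 = 4*3 + 1
3 = 3*1 + 0
gcd(97, 333) = 1, so the inverse exists.
Back-substitute for 1:
1 = 1*13 − 4*3
  = −4*42 + 13*13
  = 13*97 − 30*42
  = −30*333 + 103*97
So 97⁻¹ ≡ 103 (mod 333).

103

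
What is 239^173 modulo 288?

By square-and-multiply:
173 in binary is 10101101, i.e. 173 = 128 + 32 + 8 + 4 + 1.
239^1 ≡ 239 (mod 288)
239^2 ≡ 239^2 = 57121 ≡ 97 (mod 288)
239^4 ≡ 97^2 = 9409 ≡ 193 (mod 288)
239^8 ≡ 193^2 = 37249 ≡ 97 (mod 288)
239^16 ≡ 97^2 = 9409 ≡ 193 (mod 288)
239^32 ≡ 193^2 = 37249 ≡ 97 (mod 288)
239^64 ≡ 97^2 = 9409 ≡ 193 (mod 288)
239^128 ≡ 193^2 = 37249 ≡ 97 (mod 288)
239^173 = 239^128 * 239^32 * 239^8 * 239^4 * 239^1 ≡ 97 * 97 * 97 * 193 * 239 (mod 288).
Accumulate the product:
97 * 97 = 9409 ≡ 193
193 * 97 = 18721 ≡ 1
1 * 193 = 193
193 * 239 = 46127 ≡ 47

47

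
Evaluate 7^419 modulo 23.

7^1 ≡ 7 (mod 23)
7^2 ≡ 7^2 = 49 ≡ 3 (mod 23)
7^4 ≡ 3^2 = 9 (mod 23)
7^8 ≡ 9^2 = 81 ≡ 12 (mod 23)
7^16 ≡ 12^2 = 144 ≡ 6 (mod 23)
7^32 ≡ 6^2 = 36 ≡ 13 (mod 23)
7^64 ≡ 13^2 = 169 ≡ 8 (mod 23)
7^128 ≡ 8^2 = 64 ≡ 18 (mod 23)
7^256 ≡ 18^2 = 324 ≡ 2 (mod 23)
7^419 = 7^256 × 7^128 × 7^32 × 7^2 × 7^1 ≡ 2 × 18 × 13 × 3 × 7 (mod 23).
Accumulate the product:
2 × 18 = 36 ≡ 13
13 × 13 = 169 ≡ 8
8 × 3 = 24 ≡ 1
1 × 7 = 7

7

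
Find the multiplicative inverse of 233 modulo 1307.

Run the extended Euclidean algorithm:
1307 = 5×233 + 142
233 = 1×142 + 91
142 = 1×91 + 51
91 = 1×51 + 40
51 = 1×40 + 11
40 = 3×11 + 7
11 = 1×7 + 4
7 = 1×4 + 3
4 = 1×3 + 1
3 = 3×1 + 0
gcd(233, 1307) = 1, so the inverse exists.
Bézout: 1 = 64×1307 − 359×233.
So 233⁻¹ ≡ −359 ≡ 948 (mod 1307).

948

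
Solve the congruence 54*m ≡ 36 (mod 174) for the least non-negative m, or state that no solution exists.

gcd(54, 174) = 6, and 6 | 36, so solutions exist.
Divide through by 6: 9*m mod 29 = 6.
9⁻¹ ≡ 13 (mod 29).
m ≡ 13*6 ≡ 20 (mod 29).
The smallest non-negative solution is m = 20.

20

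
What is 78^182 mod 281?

128

Compute successive squares:
182 in binary is 10110110, i.e. 182 = 128 + 32 + 16 + 4 + 2.
78^1 ≡ 78 (mod 281)
78^2 ≡ 78^2 = 6084 ≡ 183 (mod 281)
78^4 ≡ 183^2 = 33489 ≡ 50 (mod 281)
78^8 ≡ 50^2 = 2500 ≡ 252 (mod 281)
78^16 ≡ 252^2 = 63504 ≡ 279 (mod 281)
78^32 ≡ 279^2 = 77841 ≡ 4 (mod 281)
78^64 ≡ 4^2 = 16 (mod 281)
78^128 ≡ 16^2 = 256 (mod 281)
78^182 = 78^128 * 78^32 * 78^16 * 78^4 * 78^2 ≡ 256 * 4 * 279 * 50 * 183 (mod 281).
Accumulate the product:
256 * 4 = 1024 ≡ 181
181 * 279 = 50499 ≡ 200
200 * 50 = 10000 ≡ 165
165 * 183 = 30195 ≡ 128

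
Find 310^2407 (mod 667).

2407 in binary is 100101100111, i.e. 2407 = 2048 + 256 + 64 + 32 + 4 + 2 + 1.
310^1 ≡ 310 (mod 667)
310^2 ≡ 310^2 = 96100 ≡ 52 (mod 667)
310^4 ≡ 52^2 = 2704 ≡ 36 (mod 667)
310^8 ≡ 36^2 = 1296 ≡ 629 (mod 667)
310^16 ≡ 629^2 = 395641 ≡ 110 (mod 667)
310^32 ≡ 110^2 = 12100 ≡ 94 (mod 667)
310^64 ≡ 94^2 = 8836 ≡ 165 (mod 667)
310^128 ≡ 165^2 = 27225 ≡ 545 (mod 667)
310^256 ≡ 545^2 = 297025 ≡ 210 (mod 667)
310^512 ≡ 210^2 = 44100 ≡ 78 (mod 667)
310^1024 ≡ 78^2 = 6084 ≡ 81 (mod 667)
310^2048 ≡ 81^2 = 6561 ≡ 558 (mod 667)
310^2407 = 310^2048 * 310^256 * 310^64 * 310^32 * 310^4 * 310^2 * 310^1 ≡ 558 * 210 * 165 * 94 * 36 * 52 * 310 (mod 667).
Accumulate the product:
558 * 210 = 117180 ≡ 455
455 * 165 = 75075 ≡ 371
371 * 94 = 34874 ≡ 190
190 * 36 = 6840 ≡ 170
170 * 52 = 8840 ≡ 169
169 * 310 = 52390 ≡ 364

364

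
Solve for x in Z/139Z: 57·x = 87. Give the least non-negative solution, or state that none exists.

gcd(57, 139) = 1, so a unique solution mod 139 exists.
57⁻¹ ≡ 100 (mod 139).
x ≡ 100·87 ≡ 82 (mod 139).

82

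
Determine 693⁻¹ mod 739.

498

By the extended Euclidean algorithm:
739 = 1*693 + 46
693 = 15*46 + 3
46 = 15*3 + 1
3 = 3*1 + 0
gcd(693, 739) = 1, so the inverse exists.
Back-substitute for 1:
1 = 1*46 − 15*3
  = −15*693 + 226*46
  = 226*739 − 241*693
So 693⁻¹ ≡ −241 ≡ 498 (mod 739).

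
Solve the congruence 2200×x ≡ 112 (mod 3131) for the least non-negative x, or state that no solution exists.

353

gcd(2200, 3131) = 1, so a unique solution mod 3131 exists.
2200⁻¹ ≡ 2603 (mod 3131).
x ≡ 2603×112 ≡ 353 (mod 3131).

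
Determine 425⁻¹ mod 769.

38

769 = 1*425 + 344
425 = 1*344 + 81
344 = 4*81 + 20
81 = 4*20 + 1
20 = 20*1 + 0
gcd(425, 769) = 1, so the inverse exists.
Back-substitute for 1:
1 = 1*81 − 4*20
  = −4*344 + 17*81
  = 17*425 − 21*344
  = −21*769 + 38*425
So 425⁻¹ ≡ 38 (mod 769).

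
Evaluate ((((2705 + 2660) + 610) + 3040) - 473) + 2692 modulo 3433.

2705 + 2660 = 5365 ≡ 1932 (mod 3433)
1932 + 610 = 2542
2542 + 3040 = 5582 ≡ 2149 (mod 3433)
2149 - 473 = 1676
1676 + 2692 = 4368 ≡ 935 (mod 3433)

935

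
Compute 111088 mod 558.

46

111088 = 199×558 + 46, so 111088 ≡ 46 (mod 558).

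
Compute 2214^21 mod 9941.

2214^1 ≡ 2214 (mod 9941)
2214^2 ≡ 2214^2 = 4901796 ≡ 883 (mod 9941)
2214^4 ≡ 883^2 = 779689 ≡ 4291 (mod 9941)
2214^8 ≡ 4291^2 = 18412681 ≡ 1949 (mod 9941)
2214^16 ≡ 1949^2 = 3798601 ≡ 1139 (mod 9941)
2214^21 = 2214^16 × 2214^4 × 2214^1 ≡ 1139 × 4291 × 2214 (mod 9941).
Accumulate the product:
1139 × 4291 = 4887449 ≡ 6418
6418 × 2214 = 14209452 ≡ 3763

3763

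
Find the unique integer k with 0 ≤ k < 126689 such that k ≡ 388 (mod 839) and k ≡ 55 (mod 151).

839⁻¹ mod 151: 839×9 ≡ 1 (mod 151), so 839⁻¹ ≡ 9.
k = 388 + 839×((55 − 388)×9 mod 151) = 388 + 839×23 = 19685.

19685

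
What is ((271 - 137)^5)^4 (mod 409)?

384

271 - 137 = 134
(134)^5 ≡ 84 (mod 409)
(84)^4 ≡ 384 (mod 409)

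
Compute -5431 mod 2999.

567

-5431 = -2·2999 + 567, so -5431 ≡ 567 (mod 2999).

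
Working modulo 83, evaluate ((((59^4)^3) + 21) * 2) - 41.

(59)^4 ≡ 25 (mod 83)
(25)^3 ≡ 21 (mod 83)
21 + 21 = 42
42 * 2 = 84 ≡ 1 (mod 83)
1 - 41 = -40 ≡ 43 (mod 83)

43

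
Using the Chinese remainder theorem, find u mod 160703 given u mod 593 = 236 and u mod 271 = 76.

29886

593⁻¹ mod 271: 593×186 ≡ 1 (mod 271), so 593⁻¹ ≡ 186.
u = 236 + 593×((76 − 236)×186 mod 271) = 236 + 593×50 = 29886.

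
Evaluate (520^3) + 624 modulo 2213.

1243

(520)^3 ≡ 619 (mod 2213)
619 + 624 = 1243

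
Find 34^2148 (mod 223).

2148 in binary is 100001100100, i.e. 2148 = 2048 + 64 + 32 + 4.
34^1 ≡ 34 (mod 223)
34^2 ≡ 34^2 = 1156 ≡ 41 (mod 223)
34^4 ≡ 41^2 = 1681 ≡ 120 (mod 223)
34^8 ≡ 120^2 = 14400 ≡ 128 (mod 223)
34^16 ≡ 128^2 = 16384 ≡ 105 (mod 223)
34^32 ≡ 105^2 = 11025 ≡ 98 (mod 223)
34^64 ≡ 98^2 = 9604 ≡ 15 (mod 223)
34^128 ≡ 15^2 = 225 ≡ 2 (mod 223)
34^256 ≡ 2^2 = 4 (mod 223)
34^512 ≡ 4^2 = 16 (mod 223)
34^1024 ≡ 16^2 = 256 ≡ 33 (mod 223)
34^2048 ≡ 33^2 = 1089 ≡ 197 (mod 223)
34^2148 = 34^2048 * 34^64 * 34^32 * 34^4 ≡ 197 * 15 * 98 * 120 (mod 223).
Accumulate the product:
197 * 15 = 2955 ≡ 56
56 * 98 = 5488 ≡ 136
136 * 120 = 16320 ≡ 41

41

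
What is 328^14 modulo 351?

Compute successive squares:
14 in binary is 1110, i.e. 14 = 8 + 4 + 2.
328^1 ≡ 328 (mod 351)
328^2 ≡ 328^2 = 107584 ≡ 178 (mod 351)
328^4 ≡ 178^2 = 31684 ≡ 94 (mod 351)
328^8 ≡ 94^2 = 8836 ≡ 61 (mod 351)
328^14 = 328^8 · 328^4 · 328^2 ≡ 61 · 94 · 178 (mod 351).
Accumulate the product:
61 · 94 = 5734 ≡ 118
118 · 178 = 21004 ≡ 295

295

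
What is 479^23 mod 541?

346

23 in binary is 10111, i.e. 23 = 16 + 4 + 2 + 1.
479^1 ≡ 479 (mod 541)
479^2 ≡ 479^2 = 229441 ≡ 57 (mod 541)
479^4 ≡ 57^2 = 3249 ≡ 3 (mod 541)
479^8 ≡ 3^2 = 9 (mod 541)
479^16 ≡ 9^2 = 81 (mod 541)
479^23 = 479^16 · 479^4 · 479^2 · 479^1 ≡ 81 · 3 · 57 · 479 (mod 541).
Accumulate the product:
81 · 3 = 243
243 · 57 = 13851 ≡ 326
326 · 479 = 156154 ≡ 346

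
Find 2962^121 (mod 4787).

Compute successive squares:
121 in binary is 1111001, i.e. 121 = 64 + 32 + 16 + 8 + 1.
2962^1 ≡ 2962 (mod 4787)
2962^2 ≡ 2962^2 = 8773444 ≡ 3660 (mod 4787)
2962^4 ≡ 3660^2 = 13395600 ≡ 1574 (mod 4787)
2962^8 ≡ 1574^2 = 2477476 ≡ 2597 (mod 4787)
2962^16 ≡ 2597^2 = 6744409 ≡ 4313 (mod 4787)
2962^32 ≡ 4313^2 = 18601969 ≡ 4474 (mod 4787)
2962^64 ≡ 4474^2 = 20016676 ≡ 2229 (mod 4787)
2962^121 = 2962^64 × 2962^32 × 2962^16 × 2962^8 × 2962^1 ≡ 2229 × 4474 × 4313 × 2597 × 2962 (mod 4787).
Accumulate the product:
2229 × 4474 = 9972546 ≡ 1225
1225 × 4313 = 5283425 ≡ 3364
3364 × 2597 = 8736308 ≡ 33
33 × 2962 = 97746 ≡ 2006

2006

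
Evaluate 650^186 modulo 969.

650^1 ≡ 650 (mod 969)
650^2 ≡ 650^2 = 422500 ≡ 16 (mod 969)
650^4 ≡ 16^2 = 256 (mod 969)
650^8 ≡ 256^2 = 65536 ≡ 613 (mod 969)
650^16 ≡ 613^2 = 375769 ≡ 766 (mod 969)
650^32 ≡ 766^2 = 586756 ≡ 511 (mod 969)
650^64 ≡ 511^2 = 261121 ≡ 460 (mod 969)
650^128 ≡ 460^2 = 211600 ≡ 358 (mod 969)
650^186 = 650^128 · 650^32 · 650^16 · 650^8 · 650^2 ≡ 358 · 511 · 766 · 613 · 16 (mod 969).
Accumulate the product:
358 · 511 = 182938 ≡ 766
766 · 766 = 586756 ≡ 511
511 · 613 = 313243 ≡ 256
256 · 16 = 4096 ≡ 220

220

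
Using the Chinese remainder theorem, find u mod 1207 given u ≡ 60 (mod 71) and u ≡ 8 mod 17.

71⁻¹ mod 17: 71*6 ≡ 1 (mod 17), so 71⁻¹ ≡ 6.
u = 60 + 71*((8 − 60)*6 mod 17) = 60 + 71*11 = 841.

841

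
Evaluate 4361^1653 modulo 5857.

By square-and-multiply:
4361^1 ≡ 4361 (mod 5857)
4361^2 ≡ 4361^2 = 19018321 ≡ 642 (mod 5857)
4361^4 ≡ 642^2 = 412164 ≡ 2174 (mod 5857)
4361^8 ≡ 2174^2 = 4726276 ≡ 5534 (mod 5857)
4361^16 ≡ 5534^2 = 30625156 ≡ 4760 (mod 5857)
4361^32 ≡ 4760^2 = 22657600 ≡ 2724 (mod 5857)
4361^64 ≡ 2724^2 = 7420176 ≡ 5214 (mod 5857)
4361^128 ≡ 5214^2 = 27185796 ≡ 3459 (mod 5857)
4361^256 ≡ 3459^2 = 11964681 ≡ 4687 (mod 5857)
4361^512 ≡ 4687^2 = 21967969 ≡ 4219 (mod 5857)
4361^1024 ≡ 4219^2 = 17799961 ≡ 538 (mod 5857)
4361^1653 = 4361^1024 * 4361^512 * 4361^64 * 4361^32 * 4361^16 * 4361^4 * 4361^1 ≡ 538 * 4219 * 5214 * 2724 * 4760 * 2174 * 4361 (mod 5857).
Accumulate the product:
538 * 4219 = 2269822 ≡ 3163
3163 * 5214 = 16491882 ≡ 4427
4427 * 2724 = 12059148 ≡ 5442
5442 * 4760 = 25903920 ≡ 4266
4266 * 2174 = 9274284 ≡ 2653
2653 * 4361 = 11569733 ≡ 2158

2158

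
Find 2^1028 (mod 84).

4

1028 in binary is 10000000100, i.e. 1028 = 1024 + 4.
2^1 ≡ 2 (mod 84)
2^2 ≡ 2^2 = 4 (mod 84)
2^4 ≡ 4^2 = 16 (mod 84)
2^8 ≡ 16^2 = 256 ≡ 4 (mod 84)
2^16 ≡ 4^2 = 16 (mod 84)
2^32 ≡ 16^2 = 256 ≡ 4 (mod 84)
2^64 ≡ 4^2 = 16 (mod 84)
2^128 ≡ 16^2 = 256 ≡ 4 (mod 84)
2^256 ≡ 4^2 = 16 (mod 84)
2^512 ≡ 16^2 = 256 ≡ 4 (mod 84)
2^1024 ≡ 4^2 = 16 (mod 84)
2^1028 = 2^1024 · 2^4 ≡ 16 · 16 (mod 84).
16 · 16 = 256 ≡ 4 (mod 84).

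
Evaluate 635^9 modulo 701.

Using repeated squaring:
9 in binary is 1001, i.e. 9 = 8 + 1.
635^1 ≡ 635 (mod 701)
635^2 ≡ 635^2 = 403225 ≡ 150 (mod 701)
635^4 ≡ 150^2 = 22500 ≡ 68 (mod 701)
635^8 ≡ 68^2 = 4624 ≡ 418 (mod 701)
635^9 = 635^8 × 635^1 ≡ 418 × 635 (mod 701).
418 × 635 = 265430 ≡ 452 (mod 701).

452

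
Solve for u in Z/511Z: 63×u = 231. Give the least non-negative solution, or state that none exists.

gcd(63, 511) = 7, and 7 | 231, so solutions exist.
Divide through by 7: 9×u ≡ 33 (mod 73).
9⁻¹ ≡ 65 (mod 73).
u ≡ 65×33 ≡ 28 (mod 73).
The smallest non-negative solution is u = 28.

28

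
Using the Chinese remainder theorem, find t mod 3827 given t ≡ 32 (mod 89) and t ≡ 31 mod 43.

89⁻¹ mod 43: 89·29 ≡ 1 (mod 43), so 89⁻¹ ≡ 29.
t = 32 + 89·((31 − 32)·29 mod 43) = 32 + 89·14 = 1278.
Check: 1278 mod 89 = 32, 1278 mod 43 = 31. ✓

1278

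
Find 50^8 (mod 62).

40

Compute successive squares:
50^1 ≡ 50 (mod 62)
50^2 ≡ 50^2 = 2500 ≡ 20 (mod 62)
50^4 ≡ 20^2 = 400 ≡ 28 (mod 62)
50^8 ≡ 28^2 = 784 ≡ 40 (mod 62)
So 50^8 ≡ 40 (mod 62).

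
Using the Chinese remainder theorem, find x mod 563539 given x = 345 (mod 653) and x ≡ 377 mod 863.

653⁻¹ mod 863: 653*563 ≡ 1 (mod 863), so 653⁻¹ ≡ 563.
x = 345 + 653*((377 − 345)*563 mod 863) = 345 + 653*756 = 494013.

494013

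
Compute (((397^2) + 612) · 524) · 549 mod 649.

549

(397)^2 ≡ 551 (mod 649)
551 + 612 = 1163 ≡ 514 (mod 649)
514 · 524 = 269336 ≡ 1 (mod 649)
1 · 549 = 549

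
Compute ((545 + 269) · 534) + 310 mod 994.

545 + 269 = 814
814 · 534 = 434676 ≡ 298 (mod 994)
298 + 310 = 608

608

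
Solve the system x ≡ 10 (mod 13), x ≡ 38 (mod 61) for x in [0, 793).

465

13⁻¹ mod 61: 13·47 ≡ 1 (mod 61), so 13⁻¹ ≡ 47.
x = 10 + 13·((38 − 10)·47 mod 61) = 10 + 13·35 = 465.
Check: 465 mod 13 = 10, 465 mod 61 = 38. ✓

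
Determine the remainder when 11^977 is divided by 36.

By square-and-multiply:
11^1 ≡ 11 (mod 36)
11^2 ≡ 11^2 = 121 ≡ 13 (mod 36)
11^4 ≡ 13^2 = 169 ≡ 25 (mod 36)
11^8 ≡ 25^2 = 625 ≡ 13 (mod 36)
11^16 ≡ 13^2 = 169 ≡ 25 (mod 36)
11^32 ≡ 25^2 = 625 ≡ 13 (mod 36)
11^64 ≡ 13^2 = 169 ≡ 25 (mod 36)
11^128 ≡ 25^2 = 625 ≡ 13 (mod 36)
11^256 ≡ 13^2 = 169 ≡ 25 (mod 36)
11^512 ≡ 25^2 = 625 ≡ 13 (mod 36)
11^977 = 11^512 * 11^256 * 11^128 * 11^64 * 11^16 * 11^1 ≡ 13 * 25 * 13 * 25 * 25 * 11 (mod 36).
Accumulate the product:
13 * 25 = 325 ≡ 1
1 * 13 = 13
13 * 25 = 325 ≡ 1
1 * 25 = 25
25 * 11 = 275 ≡ 23

23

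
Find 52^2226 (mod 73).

46

52^1 ≡ 52 (mod 73)
52^2 ≡ 52^2 = 2704 ≡ 3 (mod 73)
52^4 ≡ 3^2 = 9 (mod 73)
52^8 ≡ 9^2 = 81 ≡ 8 (mod 73)
52^16 ≡ 8^2 = 64 (mod 73)
52^32 ≡ 64^2 = 4096 ≡ 8 (mod 73)
52^64 ≡ 8^2 = 64 (mod 73)
52^128 ≡ 64^2 = 4096 ≡ 8 (mod 73)
52^256 ≡ 8^2 = 64 (mod 73)
52^512 ≡ 64^2 = 4096 ≡ 8 (mod 73)
52^1024 ≡ 8^2 = 64 (mod 73)
52^2048 ≡ 64^2 = 4096 ≡ 8 (mod 73)
52^2226 = 52^2048 × 52^128 × 52^32 × 52^16 × 52^2 ≡ 8 × 8 × 8 × 64 × 3 (mod 73).
Accumulate the product:
8 × 8 = 64
64 × 8 = 512 ≡ 1
1 × 64 = 64
64 × 3 = 192 ≡ 46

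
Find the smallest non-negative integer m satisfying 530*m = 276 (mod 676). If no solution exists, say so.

12

gcd(530, 676) = 2, and 2 | 276, so solutions exist.
Divide through by 2: 265*m mod 338 = 138.
265⁻¹ ≡ 125 (mod 338).
m ≡ 125*138 ≡ 12 (mod 338).
The smallest non-negative solution is m = 12.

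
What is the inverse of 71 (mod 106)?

Apply the Euclidean algorithm and back-substitute:
106 = 1×71 + 35
71 = 2×35 + 1
35 = 35×1 + 0
gcd(71, 106) = 1, so the inverse exists.
Back-substitute for 1:
1 = 1×71 − 2×35
  = −2×106 + 3×71
So 71⁻¹ ≡ 3 (mod 106).

3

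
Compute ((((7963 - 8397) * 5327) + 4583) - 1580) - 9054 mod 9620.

7963 - 8397 = -434 ≡ 9186 (mod 9620)
9186 * 5327 = 48933822 ≡ 6502 (mod 9620)
6502 + 4583 = 11085 ≡ 1465 (mod 9620)
1465 - 1580 = -115 ≡ 9505 (mod 9620)
9505 - 9054 = 451

451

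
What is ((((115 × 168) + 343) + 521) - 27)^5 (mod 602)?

115 × 168 = 19320 ≡ 56 (mod 602)
56 + 343 = 399
399 + 521 = 920 ≡ 318 (mod 602)
318 - 27 = 291
(291)^5 ≡ 233 (mod 602)

233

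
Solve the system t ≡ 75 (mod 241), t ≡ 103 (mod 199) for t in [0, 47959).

16222

241⁻¹ mod 199: 241*109 ≡ 1 (mod 199), so 241⁻¹ ≡ 109.
t = 75 + 241*((103 − 75)*109 mod 199) = 75 + 241*67 = 16222.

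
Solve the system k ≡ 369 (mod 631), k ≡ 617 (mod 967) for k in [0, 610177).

631⁻¹ mod 967: 631*849 ≡ 1 (mod 967), so 631⁻¹ ≡ 849.
k = 369 + 631*((617 − 369)*849 mod 967) = 369 + 631*713 = 450272.
Check: 450272 mod 631 = 369, 450272 mod 967 = 617. ✓

450272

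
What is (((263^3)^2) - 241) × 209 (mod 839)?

664

(263)^3 ≡ 249 (mod 839)
(249)^2 ≡ 754 (mod 839)
754 - 241 = 513
513 × 209 = 107217 ≡ 664 (mod 839)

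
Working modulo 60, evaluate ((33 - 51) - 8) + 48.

33 - 51 = -18 ≡ 42 (mod 60)
42 - 8 = 34
34 + 48 = 82 ≡ 22 (mod 60)

22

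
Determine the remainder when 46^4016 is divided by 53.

15

Compute successive squares:
4016 in binary is 111110110000, i.e. 4016 = 2048 + 1024 + 512 + 256 + 128 + 32 + 16.
46^1 ≡ 46 (mod 53)
46^2 ≡ 46^2 = 2116 ≡ 49 (mod 53)
46^4 ≡ 49^2 = 2401 ≡ 16 (mod 53)
46^8 ≡ 16^2 = 256 ≡ 44 (mod 53)
46^16 ≡ 44^2 = 1936 ≡ 28 (mod 53)
46^32 ≡ 28^2 = 784 ≡ 42 (mod 53)
46^64 ≡ 42^2 = 1764 ≡ 15 (mod 53)
46^128 ≡ 15^2 = 225 ≡ 13 (mod 53)
46^256 ≡ 13^2 = 169 ≡ 10 (mod 53)
46^512 ≡ 10^2 = 100 ≡ 47 (mod 53)
46^1024 ≡ 47^2 = 2209 ≡ 36 (mod 53)
46^2048 ≡ 36^2 = 1296 ≡ 24 (mod 53)
46^4016 = 46^2048 * 46^1024 * 46^512 * 46^256 * 46^128 * 46^32 * 46^16 ≡ 24 * 36 * 47 * 10 * 13 * 42 * 28 (mod 53).
Accumulate the product:
24 * 36 = 864 ≡ 16
16 * 47 = 752 ≡ 10
10 * 10 = 100 ≡ 47
47 * 13 = 611 ≡ 28
28 * 42 = 1176 ≡ 10
10 * 28 = 280 ≡ 15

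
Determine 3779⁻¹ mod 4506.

1283

4506 = 1×3779 + 727
3779 = 5×727 + 144
727 = 5×144 + 7
144 = 20×7 + 4
7 = 1×4 + 3
4 = 1×3 + 1
3 = 3×1 + 0
gcd(3779, 4506) = 1, so the inverse exists.
Bézout: 1 = −1076×4506 + 1283×3779.
So 3779⁻¹ ≡ 1283 (mod 4506).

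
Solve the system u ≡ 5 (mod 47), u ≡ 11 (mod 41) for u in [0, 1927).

47⁻¹ mod 41: 47×7 ≡ 1 (mod 41), so 47⁻¹ ≡ 7.
u = 5 + 47×((11 − 5)×7 mod 41) = 5 + 47×1 = 52.

52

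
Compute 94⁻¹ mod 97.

By the extended Euclidean algorithm:
97 = 1*94 + 3
94 = 31*3 + 1
3 = 3*1 + 0
gcd(94, 97) = 1, so the inverse exists.
Bézout: 1 = −31*97 + 32*94.
So 94⁻¹ ≡ 32 (mod 97).

32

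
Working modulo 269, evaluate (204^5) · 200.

90

(204)^5 ≡ 256 (mod 269)
256 · 200 = 51200 ≡ 90 (mod 269)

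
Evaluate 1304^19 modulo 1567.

19 in binary is 10011, i.e. 19 = 16 + 2 + 1.
1304^1 ≡ 1304 (mod 1567)
1304^2 ≡ 1304^2 = 1700416 ≡ 221 (mod 1567)
1304^4 ≡ 221^2 = 48841 ≡ 264 (mod 1567)
1304^8 ≡ 264^2 = 69696 ≡ 748 (mod 1567)
1304^16 ≡ 748^2 = 559504 ≡ 85 (mod 1567)
1304^19 = 1304^16 * 1304^2 * 1304^1 ≡ 85 * 221 * 1304 (mod 1567).
Accumulate the product:
85 * 221 = 18785 ≡ 1548
1548 * 1304 = 2018592 ≡ 296

296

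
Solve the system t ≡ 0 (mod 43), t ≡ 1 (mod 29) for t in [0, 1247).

43⁻¹ mod 29: 43×27 ≡ 1 (mod 29), so 43⁻¹ ≡ 27.
t = 0 + 43×((1 − 0)×27 mod 29) = 0 + 43×27 = 1161.

1161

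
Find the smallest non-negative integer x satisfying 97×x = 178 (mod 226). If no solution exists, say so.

gcd(97, 226) = 1, so a unique solution mod 226 exists.
97⁻¹ ≡ 7 (mod 226).
x ≡ 7×178 ≡ 116 (mod 226).

116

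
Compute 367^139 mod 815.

413

139 in binary is 10001011, i.e. 139 = 128 + 8 + 2 + 1.
367^1 ≡ 367 (mod 815)
367^2 ≡ 367^2 = 134689 ≡ 214 (mod 815)
367^4 ≡ 214^2 = 45796 ≡ 156 (mod 815)
367^8 ≡ 156^2 = 24336 ≡ 701 (mod 815)
367^16 ≡ 701^2 = 491401 ≡ 771 (mod 815)
367^32 ≡ 771^2 = 594441 ≡ 306 (mod 815)
367^64 ≡ 306^2 = 93636 ≡ 726 (mod 815)
367^128 ≡ 726^2 = 527076 ≡ 586 (mod 815)
367^139 = 367^128 · 367^8 · 367^2 · 367^1 ≡ 586 · 701 · 214 · 367 (mod 815).
Accumulate the product:
586 · 701 = 410786 ≡ 26
26 · 214 = 5564 ≡ 674
674 · 367 = 247358 ≡ 413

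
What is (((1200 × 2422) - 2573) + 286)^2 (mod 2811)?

1627

1200 × 2422 = 2906400 ≡ 2637 (mod 2811)
2637 - 2573 = 64
64 + 286 = 350
(350)^2 ≡ 1627 (mod 2811)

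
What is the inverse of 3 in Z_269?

90

269 = 89×3 + 2
3 = 1×2 + 1
2 = 2×1 + 0
gcd(3, 269) = 1, so the inverse exists.
Back-substitute for 1:
1 = 1×3 − 1×2
  = −1×269 + 90×3
So 3⁻¹ ≡ 90 (mod 269).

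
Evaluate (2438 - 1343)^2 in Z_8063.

5701

2438 - 1343 = 1095
(1095)^2 ≡ 5701 (mod 8063)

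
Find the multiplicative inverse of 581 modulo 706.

Apply the Euclidean algorithm and back-substitute:
706 = 1×581 + 125
581 = 4×125 + 81
125 = 1×81 + 44
81 = 1×44 + 37
44 = 1×37 + 7
37 = 5×7 + 2
7 = 3×2 + 1
2 = 2×1 + 0
gcd(581, 706) = 1, so the inverse exists.
Bézout: 1 = 251×706 − 305×581.
So 581⁻¹ ≡ −305 ≡ 401 (mod 706).

401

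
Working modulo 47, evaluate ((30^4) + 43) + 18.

(30)^4 ≡ 2 (mod 47)
2 + 43 = 45
45 + 18 = 63 ≡ 16 (mod 47)

16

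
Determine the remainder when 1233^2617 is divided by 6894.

By square-and-multiply:
2617 in binary is 101000111001, i.e. 2617 = 2048 + 512 + 32 + 16 + 8 + 1.
1233^1 ≡ 1233 (mod 6894)
1233^2 ≡ 1233^2 = 1520289 ≡ 3609 (mod 6894)
1233^4 ≡ 3609^2 = 13024881 ≡ 2115 (mod 6894)
1233^8 ≡ 2115^2 = 4473225 ≡ 5913 (mod 6894)
1233^16 ≡ 5913^2 = 34963569 ≡ 4095 (mod 6894)
1233^32 ≡ 4095^2 = 16769025 ≡ 2817 (mod 6894)
1233^64 ≡ 2817^2 = 7935489 ≡ 495 (mod 6894)
1233^128 ≡ 495^2 = 245025 ≡ 3735 (mod 6894)
1233^256 ≡ 3735^2 = 13950225 ≡ 3663 (mod 6894)
1233^512 ≡ 3663^2 = 13417569 ≡ 1845 (mod 6894)
1233^1024 ≡ 1845^2 = 3404025 ≡ 5283 (mod 6894)
1233^2048 ≡ 5283^2 = 27910089 ≡ 3177 (mod 6894)
1233^2617 = 1233^2048 × 1233^512 × 1233^32 × 1233^16 × 1233^8 × 1233^1 ≡ 3177 × 1845 × 2817 × 4095 × 5913 × 1233 (mod 6894).
Accumulate the product:
3177 × 1845 = 5861565 ≡ 1665
1665 × 2817 = 4690305 ≡ 2385
2385 × 4095 = 9766575 ≡ 4671
4671 × 5913 = 27619623 ≡ 2259
2259 × 1233 = 2785347 ≡ 171

171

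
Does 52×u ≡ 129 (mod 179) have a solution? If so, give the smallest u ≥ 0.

61

gcd(52, 179) = 1, so a unique solution mod 179 exists.
52⁻¹ ≡ 31 (mod 179).
u ≡ 31×129 ≡ 61 (mod 179).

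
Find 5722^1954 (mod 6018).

3364

Using repeated squaring:
1954 in binary is 11110100010, i.e. 1954 = 1024 + 512 + 256 + 128 + 32 + 2.
5722^1 ≡ 5722 (mod 6018)
5722^2 ≡ 5722^2 = 32741284 ≡ 3364 (mod 6018)
5722^4 ≡ 3364^2 = 11316496 ≡ 2656 (mod 6018)
5722^8 ≡ 2656^2 = 7054336 ≡ 1240 (mod 6018)
5722^16 ≡ 1240^2 = 1537600 ≡ 3010 (mod 6018)
5722^32 ≡ 3010^2 = 9060100 ≡ 3010 (mod 6018)
5722^64 ≡ 3010^2 = 9060100 ≡ 3010 (mod 6018)
5722^128 ≡ 3010^2 = 9060100 ≡ 3010 (mod 6018)
5722^256 ≡ 3010^2 = 9060100 ≡ 3010 (mod 6018)
5722^512 ≡ 3010^2 = 9060100 ≡ 3010 (mod 6018)
5722^1024 ≡ 3010^2 = 9060100 ≡ 3010 (mod 6018)
5722^1954 = 5722^1024 * 5722^512 * 5722^256 * 5722^128 * 5722^32 * 5722^2 ≡ 3010 * 3010 * 3010 * 3010 * 3010 * 3364 (mod 6018).
Accumulate the product:
3010 * 3010 = 9060100 ≡ 3010
3010 * 3010 = 9060100 ≡ 3010
3010 * 3010 = 9060100 ≡ 3010
3010 * 3010 = 9060100 ≡ 3010
3010 * 3364 = 10125640 ≡ 3364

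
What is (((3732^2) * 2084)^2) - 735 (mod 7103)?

(3732)^2 ≡ 5944 (mod 7103)
5944 * 2084 = 12387296 ≡ 6767 (mod 7103)
(6767)^2 ≡ 6351 (mod 7103)
6351 - 735 = 5616

5616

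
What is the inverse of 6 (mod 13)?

Run the extended Euclidean algorithm:
13 = 2*6 + 1
6 = 6*1 + 0
gcd(6, 13) = 1, so the inverse exists.
Back-substitute for 1:
1 = 1*13 − 2*6
So 6⁻¹ ≡ −2 ≡ 11 (mod 13).

11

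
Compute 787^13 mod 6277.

787^1 ≡ 787 (mod 6277)
787^2 ≡ 787^2 = 619369 ≡ 4223 (mod 6277)
787^4 ≡ 4223^2 = 17833729 ≡ 772 (mod 6277)
787^8 ≡ 772^2 = 595984 ≡ 5946 (mod 6277)
787^13 = 787^8 * 787^4 * 787^1 ≡ 5946 * 772 * 787 (mod 6277).
Accumulate the product:
5946 * 772 = 4590312 ≡ 1825
1825 * 787 = 1436275 ≡ 5119

5119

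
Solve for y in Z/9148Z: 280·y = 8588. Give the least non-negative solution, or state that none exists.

gcd(280, 9148) = 4, and 4 | 8588, so solutions exist.
Divide through by 4: 70·y = 2147 (mod 2287).
70⁻¹ ≡ 2189 (mod 2287).
y ≡ 2189·2147 ≡ 2285 (mod 2287).
The smallest non-negative solution is y = 2285.

2285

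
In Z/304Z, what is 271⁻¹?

175

304 = 1×271 + 33
271 = 8×33 + 7
33 = 4×7 + 5
7 = 1×5 + 2
5 = 2×2 + 1
2 = 2×1 + 0
gcd(271, 304) = 1, so the inverse exists.
Bézout: 1 = 115×304 − 129×271.
So 271⁻¹ ≡ −129 ≡ 175 (mod 304).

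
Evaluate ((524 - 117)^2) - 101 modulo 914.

114

524 - 117 = 407
(407)^2 ≡ 215 (mod 914)
215 - 101 = 114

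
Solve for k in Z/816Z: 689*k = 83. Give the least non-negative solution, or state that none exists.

gcd(689, 816) = 1, so a unique solution mod 816 exists.
689⁻¹ ≡ 257 (mod 816).
k ≡ 257*83 ≡ 115 (mod 816).

115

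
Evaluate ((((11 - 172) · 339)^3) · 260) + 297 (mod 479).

11 - 172 = -161 ≡ 318 (mod 479)
318 · 339 = 107802 ≡ 27 (mod 479)
(27)^3 ≡ 44 (mod 479)
44 · 260 = 11440 ≡ 423 (mod 479)
423 + 297 = 720 ≡ 241 (mod 479)

241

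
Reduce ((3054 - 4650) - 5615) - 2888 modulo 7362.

3054 - 4650 = -1596 ≡ 5766 (mod 7362)
5766 - 5615 = 151
151 - 2888 = -2737 ≡ 4625 (mod 7362)

4625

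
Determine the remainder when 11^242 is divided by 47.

242 in binary is 11110010, i.e. 242 = 128 + 64 + 32 + 16 + 2.
11^1 ≡ 11 (mod 47)
11^2 ≡ 11^2 = 121 ≡ 27 (mod 47)
11^4 ≡ 27^2 = 729 ≡ 24 (mod 47)
11^8 ≡ 24^2 = 576 ≡ 12 (mod 47)
11^16 ≡ 12^2 = 144 ≡ 3 (mod 47)
11^32 ≡ 3^2 = 9 (mod 47)
11^64 ≡ 9^2 = 81 ≡ 34 (mod 47)
11^128 ≡ 34^2 = 1156 ≡ 28 (mod 47)
11^242 = 11^128 * 11^64 * 11^32 * 11^16 * 11^2 ≡ 28 * 34 * 9 * 3 * 27 (mod 47).
Accumulate the product:
28 * 34 = 952 ≡ 12
12 * 9 = 108 ≡ 14
14 * 3 = 42
42 * 27 = 1134 ≡ 6

6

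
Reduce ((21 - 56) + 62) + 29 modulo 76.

21 - 56 = -35 ≡ 41 (mod 76)
41 + 62 = 103 ≡ 27 (mod 76)
27 + 29 = 56

56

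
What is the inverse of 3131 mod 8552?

8552 = 2×3131 + 2290
3131 = 1×2290 + 841
2290 = 2×841 + 608
841 = 1×608 + 233
608 = 2×233 + 142
233 = 1×142 + 91
142 = 1×91 + 51
91 = 1×51 + 40
51 = 1×40 + 11
40 = 3×11 + 7
11 = 1×7 + 4
7 = 1×4 + 3
4 = 1×3 + 1
3 = 3×1 + 0
gcd(3131, 8552) = 1, so the inverse exists.
Back-substitute for 1:
1 = 1×4 − 1×3
  = −1×7 + 2×4
  = 2×11 − 3×7
  = −3×40 + 11×11
  = 11×51 − 14×40
  = −14×91 + 25×51
  = 25×142 − 39×91
  = −39×233 + 64×142
  = 64×608 − 167×233
  = −167×841 + 231×608
  = 231×2290 − 629×841
  = −629×3131 + 860×2290
  = 860×8552 − 2349×3131
So 3131⁻¹ ≡ −2349 ≡ 6203 (mod 8552).

6203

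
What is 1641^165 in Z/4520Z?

165 in binary is 10100101, i.e. 165 = 128 + 32 + 4 + 1.
1641^1 ≡ 1641 (mod 4520)
1641^2 ≡ 1641^2 = 2692881 ≡ 3481 (mod 4520)
1641^4 ≡ 3481^2 = 12117361 ≡ 3761 (mod 4520)
1641^8 ≡ 3761^2 = 14145121 ≡ 2041 (mod 4520)
1641^16 ≡ 2041^2 = 4165681 ≡ 2761 (mod 4520)
1641^32 ≡ 2761^2 = 7623121 ≡ 2401 (mod 4520)
1641^64 ≡ 2401^2 = 5764801 ≡ 1801 (mod 4520)
1641^128 ≡ 1801^2 = 3243601 ≡ 2761 (mod 4520)
1641^165 = 1641^128 * 1641^32 * 1641^4 * 1641^1 ≡ 2761 * 2401 * 3761 * 1641 (mod 4520).
Accumulate the product:
2761 * 2401 = 6629161 ≡ 2841
2841 * 3761 = 10685001 ≡ 4241
4241 * 1641 = 6959481 ≡ 3201

3201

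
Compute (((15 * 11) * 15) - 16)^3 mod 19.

15 * 11 = 165 ≡ 13 (mod 19)
13 * 15 = 195 ≡ 5 (mod 19)
5 - 16 = -11 ≡ 8 (mod 19)
(8)^3 ≡ 18 (mod 19)

18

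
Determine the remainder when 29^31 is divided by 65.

29

Using repeated squaring:
31 in binary is 11111, i.e. 31 = 16 + 8 + 4 + 2 + 1.
29^1 ≡ 29 (mod 65)
29^2 ≡ 29^2 = 841 ≡ 61 (mod 65)
29^4 ≡ 61^2 = 3721 ≡ 16 (mod 65)
29^8 ≡ 16^2 = 256 ≡ 61 (mod 65)
29^16 ≡ 61^2 = 3721 ≡ 16 (mod 65)
29^31 = 29^16 * 29^8 * 29^4 * 29^2 * 29^1 ≡ 16 * 61 * 16 * 61 * 29 (mod 65).
Accumulate the product:
16 * 61 = 976 ≡ 1
1 * 16 = 16
16 * 61 = 976 ≡ 1
1 * 29 = 29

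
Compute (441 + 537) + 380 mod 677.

441 + 537 = 978 ≡ 301 (mod 677)
301 + 380 = 681 ≡ 4 (mod 677)

4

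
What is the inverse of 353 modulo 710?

By the extended Euclidean algorithm:
710 = 2·353 + 4
353 = 88·4 + 1
4 = 4·1 + 0
gcd(353, 710) = 1, so the inverse exists.
Bézout: 1 = −88·710 + 177·353.
So 353⁻¹ ≡ 177 (mod 710).

177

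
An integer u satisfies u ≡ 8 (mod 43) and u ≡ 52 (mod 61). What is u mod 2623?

1943

43⁻¹ mod 61: 43*44 ≡ 1 (mod 61), so 43⁻¹ ≡ 44.
u = 8 + 43*((52 − 8)*44 mod 61) = 8 + 43*45 = 1943.
Check: 1943 mod 43 = 8, 1943 mod 61 = 52. ✓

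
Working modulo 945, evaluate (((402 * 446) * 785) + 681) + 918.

402 * 446 = 179292 ≡ 687 (mod 945)
687 * 785 = 539295 ≡ 645 (mod 945)
645 + 681 = 1326 ≡ 381 (mod 945)
381 + 918 = 1299 ≡ 354 (mod 945)

354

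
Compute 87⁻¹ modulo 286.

286 = 3·87 + 25
87 = 3·25 + 12
25 = 2·12 + 1
12 = 12·1 + 0
gcd(87, 286) = 1, so the inverse exists.
Bézout: 1 = 7·286 − 23·87.
So 87⁻¹ ≡ −23 ≡ 263 (mod 286).

263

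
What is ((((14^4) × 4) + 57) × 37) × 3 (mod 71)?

27

(14)^4 ≡ 5 (mod 71)
5 × 4 = 20
20 + 57 = 77 ≡ 6 (mod 71)
6 × 37 = 222 ≡ 9 (mod 71)
9 × 3 = 27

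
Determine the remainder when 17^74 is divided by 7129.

74 in binary is 1001010, i.e. 74 = 64 + 8 + 2.
17^1 ≡ 17 (mod 7129)
17^2 ≡ 17^2 = 289 (mod 7129)
17^4 ≡ 289^2 = 83521 ≡ 5102 (mod 7129)
17^8 ≡ 5102^2 = 26030404 ≡ 2425 (mod 7129)
17^16 ≡ 2425^2 = 5880625 ≡ 6329 (mod 7129)
17^32 ≡ 6329^2 = 40056241 ≡ 5519 (mod 7129)
17^64 ≡ 5519^2 = 30459361 ≡ 4273 (mod 7129)
17^74 = 17^64 · 17^8 · 17^2 ≡ 4273 · 2425 · 289 (mod 7129).
Accumulate the product:
4273 · 2425 = 10362025 ≡ 3588
3588 · 289 = 1036932 ≡ 3227

3227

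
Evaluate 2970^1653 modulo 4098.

1638

Compute successive squares:
1653 in binary is 11001110101, i.e. 1653 = 1024 + 512 + 64 + 32 + 16 + 4 + 1.
2970^1 ≡ 2970 (mod 4098)
2970^2 ≡ 2970^2 = 8820900 ≡ 2004 (mod 4098)
2970^4 ≡ 2004^2 = 4016016 ≡ 4074 (mod 4098)
2970^8 ≡ 4074^2 = 16597476 ≡ 576 (mod 4098)
2970^16 ≡ 576^2 = 331776 ≡ 3936 (mod 4098)
2970^32 ≡ 3936^2 = 15492096 ≡ 1656 (mod 4098)
2970^64 ≡ 1656^2 = 2742336 ≡ 774 (mod 4098)
2970^128 ≡ 774^2 = 599076 ≡ 768 (mod 4098)
2970^256 ≡ 768^2 = 589824 ≡ 3810 (mod 4098)
2970^512 ≡ 3810^2 = 14516100 ≡ 984 (mod 4098)
2970^1024 ≡ 984^2 = 968256 ≡ 1128 (mod 4098)
2970^1653 = 2970^1024 * 2970^512 * 2970^64 * 2970^32 * 2970^16 * 2970^4 * 2970^1 ≡ 1128 * 984 * 774 * 1656 * 3936 * 4074 * 2970 (mod 4098).
Accumulate the product:
1128 * 984 = 1109952 ≡ 3492
3492 * 774 = 2702808 ≡ 2226
2226 * 1656 = 3686256 ≡ 2154
2154 * 3936 = 8478144 ≡ 3480
3480 * 4074 = 14177520 ≡ 2538
2538 * 2970 = 7537860 ≡ 1638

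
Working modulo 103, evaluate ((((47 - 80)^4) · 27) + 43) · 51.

56

47 - 80 = -33 ≡ 70 (mod 103)
(70)^4 ≡ 82 (mod 103)
82 · 27 = 2214 ≡ 51 (mod 103)
51 + 43 = 94
94 · 51 = 4794 ≡ 56 (mod 103)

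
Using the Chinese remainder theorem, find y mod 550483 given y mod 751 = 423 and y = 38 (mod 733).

751⁻¹ mod 733: 751*448 ≡ 1 (mod 733), so 751⁻¹ ≡ 448.
y = 423 + 751*((38 − 423)*448 mod 733) = 423 + 751*508 = 381931.

381931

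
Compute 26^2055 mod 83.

9

Compute successive squares:
2055 in binary is 100000000111, i.e. 2055 = 2048 + 4 + 2 + 1.
26^1 ≡ 26 (mod 83)
26^2 ≡ 26^2 = 676 ≡ 12 (mod 83)
26^4 ≡ 12^2 = 144 ≡ 61 (mod 83)
26^8 ≡ 61^2 = 3721 ≡ 69 (mod 83)
26^16 ≡ 69^2 = 4761 ≡ 30 (mod 83)
26^32 ≡ 30^2 = 900 ≡ 70 (mod 83)
26^64 ≡ 70^2 = 4900 ≡ 3 (mod 83)
26^128 ≡ 3^2 = 9 (mod 83)
26^256 ≡ 9^2 = 81 (mod 83)
26^512 ≡ 81^2 = 6561 ≡ 4 (mod 83)
26^1024 ≡ 4^2 = 16 (mod 83)
26^2048 ≡ 16^2 = 256 ≡ 7 (mod 83)
26^2055 = 26^2048 * 26^4 * 26^2 * 26^1 ≡ 7 * 61 * 12 * 26 (mod 83).
Accumulate the product:
7 * 61 = 427 ≡ 12
12 * 12 = 144 ≡ 61
61 * 26 = 1586 ≡ 9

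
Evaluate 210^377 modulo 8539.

210^1 ≡ 210 (mod 8539)
210^2 ≡ 210^2 = 44100 ≡ 1405 (mod 8539)
210^4 ≡ 1405^2 = 1974025 ≡ 1516 (mod 8539)
210^8 ≡ 1516^2 = 2298256 ≡ 1265 (mod 8539)
210^16 ≡ 1265^2 = 1600225 ≡ 3432 (mod 8539)
210^32 ≡ 3432^2 = 11778624 ≡ 3343 (mod 8539)
210^64 ≡ 3343^2 = 11175649 ≡ 6637 (mod 8539)
210^128 ≡ 6637^2 = 44049769 ≡ 5607 (mod 8539)
210^256 ≡ 5607^2 = 31438449 ≡ 6390 (mod 8539)
210^377 = 210^256 × 210^64 × 210^32 × 210^16 × 210^8 × 210^1 ≡ 6390 × 6637 × 3343 × 3432 × 1265 × 210 (mod 8539).
Accumulate the product:
6390 × 6637 = 42410430 ≡ 5756
5756 × 3343 = 19242308 ≡ 3941
3941 × 3432 = 13525512 ≡ 8275
8275 × 1265 = 10467875 ≡ 7600
7600 × 210 = 1596000 ≡ 7746

7746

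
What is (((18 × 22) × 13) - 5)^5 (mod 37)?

0

18 × 22 = 396 ≡ 26 (mod 37)
26 × 13 = 338 ≡ 5 (mod 37)
5 - 5 = 0
(0)^5 ≡ 0 (mod 37)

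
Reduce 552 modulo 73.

552 = 7·73 + 41, so 552 ≡ 41 (mod 73).

41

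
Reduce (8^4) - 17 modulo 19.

13

(8)^4 ≡ 11 (mod 19)
11 - 17 = -6 ≡ 13 (mod 19)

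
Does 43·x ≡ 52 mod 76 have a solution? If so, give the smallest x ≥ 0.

gcd(43, 76) = 1, so a unique solution mod 76 exists.
43⁻¹ ≡ 23 (mod 76).
x ≡ 23·52 ≡ 56 (mod 76).

56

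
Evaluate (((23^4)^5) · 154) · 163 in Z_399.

(23)^4 ≡ 142 (mod 399)
(142)^5 ≡ 130 (mod 399)
130 · 154 = 20020 ≡ 70 (mod 399)
70 · 163 = 11410 ≡ 238 (mod 399)

238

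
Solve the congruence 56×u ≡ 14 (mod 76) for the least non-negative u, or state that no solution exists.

gcd(56, 76) = 4, and 4 does not divide 14.
So the congruence has no solution.

no solution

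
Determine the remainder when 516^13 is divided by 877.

13 in binary is 1101, i.e. 13 = 8 + 4 + 1.
516^1 ≡ 516 (mod 877)
516^2 ≡ 516^2 = 266256 ≡ 525 (mod 877)
516^4 ≡ 525^2 = 275625 ≡ 247 (mod 877)
516^8 ≡ 247^2 = 61009 ≡ 496 (mod 877)
516^13 = 516^8 × 516^4 × 516^1 ≡ 496 × 247 × 516 (mod 877).
Accumulate the product:
496 × 247 = 122512 ≡ 609
609 × 516 = 314244 ≡ 278

278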